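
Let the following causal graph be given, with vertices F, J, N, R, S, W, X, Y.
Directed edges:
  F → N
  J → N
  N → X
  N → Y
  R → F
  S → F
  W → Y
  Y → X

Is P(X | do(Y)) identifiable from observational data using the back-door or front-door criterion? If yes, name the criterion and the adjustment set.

desc(Y)\{Y}={X}; candidates ⊆ {F,J,N,R,S,W}.
size 0: {}; under {} Y still reaches {F,J,N,R,S,W,X} ∋ X.
{N}: Y⊥X given {N} in G with Y→· removed — back-door holds.
P(X|do(Y)) = Σ_{N} P(X|Y,N)·P(N).

P(X|do(Y)): backdoor, adjust for {N}.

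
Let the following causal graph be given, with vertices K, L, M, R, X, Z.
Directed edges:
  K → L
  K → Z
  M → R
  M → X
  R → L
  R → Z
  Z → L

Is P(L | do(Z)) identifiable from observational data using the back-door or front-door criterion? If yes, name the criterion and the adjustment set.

P(L|do(Z)): backdoor, adjust for {K, R}.

desc(Z)\{Z}={L}; candidates ⊆ {K,M,R,X}.
size 0: {}; under {} Z still reaches {K,L,M,R,X} ∋ L.
size 1: {K}, {M}, {R} …(+1); under {K} Z still reaches {L,M,R,X} ∋ L.
{K,R}: Z⊥L given {K,R} in G with Z→· removed — back-door holds.
P(L|do(Z)) = Σ_{K,R} P(L|Z,K,R)·P(K,R).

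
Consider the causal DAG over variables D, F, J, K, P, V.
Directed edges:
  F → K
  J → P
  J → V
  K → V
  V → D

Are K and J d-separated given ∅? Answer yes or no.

Yes — K ⊥ J | ∅.

Bayes-Ball from K | ∅ reaches {D,F,V}.
J ∉ reach(K|∅) ⇒ K ⊥ J | ∅.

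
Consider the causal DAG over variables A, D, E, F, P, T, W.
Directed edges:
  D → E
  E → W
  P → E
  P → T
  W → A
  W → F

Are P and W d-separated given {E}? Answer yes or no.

Bayes-Ball from P | {E} reaches {D,T}.
W ∉ reach(P|{E}) ⇒ P ⊥ W | {E}.

Yes — P ⊥ W | {E}.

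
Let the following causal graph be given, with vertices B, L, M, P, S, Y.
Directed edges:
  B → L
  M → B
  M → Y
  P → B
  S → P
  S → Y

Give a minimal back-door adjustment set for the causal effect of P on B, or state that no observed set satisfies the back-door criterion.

P→B: minimal back-door set ∅.

desc(P)\{P}={B,L}; candidates ⊆ {M,S,Y}.
∅: P⊥B given ∅ in G with P→· removed — back-door holds.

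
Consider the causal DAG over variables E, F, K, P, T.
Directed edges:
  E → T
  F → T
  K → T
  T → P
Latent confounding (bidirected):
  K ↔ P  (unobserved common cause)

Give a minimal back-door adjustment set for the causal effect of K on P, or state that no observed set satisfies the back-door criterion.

desc(K)\{K}={P,T}; candidates ⊆ {E,F}.
K↔P: latent back-door arc(s) into K.
size 0: {}; under {} K still reaches {P} ∋ P.
size 1: {E}, {F}; under {E} K still reaches {P} ∋ P.
size 2: {E,F}; under {E,F} K still reaches {P} ∋ P.
K↔P cannot be blocked by any observed set — no back-door set.

K→P: no observed back-door set.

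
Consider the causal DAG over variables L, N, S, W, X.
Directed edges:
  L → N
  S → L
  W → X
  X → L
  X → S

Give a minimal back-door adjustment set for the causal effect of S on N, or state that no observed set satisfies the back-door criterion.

desc(S)\{S}={L,N}; candidates ⊆ {W,X}.
size 0: {}; under {} S still reaches {L,N,W,X} ∋ N.
{X}: S⊥N given {X} in G with S→· removed — back-door holds.

S→N: minimal back-door set {X}.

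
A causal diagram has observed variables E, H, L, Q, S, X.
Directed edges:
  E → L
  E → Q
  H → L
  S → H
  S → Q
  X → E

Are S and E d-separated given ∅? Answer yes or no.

Bayes-Ball from S | ∅ reaches {H,L,Q}.
E ∉ reach(S|∅) ⇒ S ⊥ E | ∅.

Yes — S ⊥ E | ∅.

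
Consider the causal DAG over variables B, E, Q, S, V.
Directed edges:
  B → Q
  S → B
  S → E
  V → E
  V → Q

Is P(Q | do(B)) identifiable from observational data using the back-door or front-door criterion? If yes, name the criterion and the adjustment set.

P(Q|do(B)): backdoor, adjust for ∅.

desc(B)\{B}={Q}; candidates ⊆ {E,S,V}.
∅: B⊥Q given ∅ in G with B→· removed — back-door holds.
P(Q|do(B)) = P(Q|B) — no adjustment needed.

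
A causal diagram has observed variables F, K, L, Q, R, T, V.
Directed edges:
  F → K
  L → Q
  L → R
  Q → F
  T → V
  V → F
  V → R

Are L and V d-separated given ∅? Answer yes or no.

Bayes-Ball from L | ∅ reaches {F,K,Q,R}.
V ∉ reach(L|∅) ⇒ L ⊥ V | ∅.

Yes — L ⊥ V | ∅.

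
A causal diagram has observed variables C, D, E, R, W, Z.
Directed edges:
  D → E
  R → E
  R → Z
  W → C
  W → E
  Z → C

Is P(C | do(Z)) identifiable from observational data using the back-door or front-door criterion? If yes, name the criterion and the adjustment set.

P(C|do(Z)): backdoor, adjust for ∅.

desc(Z)\{Z}={C}; candidates ⊆ {D,E,R,W}.
∅: Z⊥C given ∅ in G with Z→· removed — back-door holds.
P(C|do(Z)) = P(C|Z) — no adjustment needed.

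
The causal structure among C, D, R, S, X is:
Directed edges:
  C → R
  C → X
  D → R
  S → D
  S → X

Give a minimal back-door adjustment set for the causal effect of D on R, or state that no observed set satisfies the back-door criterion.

desc(D)\{D}={R}; candidates ⊆ {C,S,X}.
∅: D⊥R given ∅ in G with D→· removed — back-door holds.

D→R: minimal back-door set ∅.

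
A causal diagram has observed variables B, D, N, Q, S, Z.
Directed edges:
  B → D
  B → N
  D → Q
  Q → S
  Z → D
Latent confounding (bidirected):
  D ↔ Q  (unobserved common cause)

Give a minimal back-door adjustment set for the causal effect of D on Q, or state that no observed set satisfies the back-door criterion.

D→Q: no observed back-door set.

desc(D)\{D}={Q,S}; candidates ⊆ {B,N,Z}.
D↔Q: latent back-door arc(s) into D.
size 0: {}; under {} D still reaches {B,N,Q,S,Z} ∋ Q.
size 1: {B}, {N}, {Z}; under {B} D still reaches {Q,S,Z} ∋ Q.
size 2: {B,N}, {B,Z}, {N,Z}; under {B,N} D still reaches {Q,S,Z} ∋ Q.
D↔Q cannot be blocked by any observed set — no back-door set.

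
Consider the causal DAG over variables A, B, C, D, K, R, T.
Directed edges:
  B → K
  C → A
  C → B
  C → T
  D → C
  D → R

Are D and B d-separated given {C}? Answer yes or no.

Bayes-Ball from D | {C} reaches {R}.
B ∉ reach(D|{C}) ⇒ D ⊥ B | {C}.

Yes — D ⊥ B | {C}.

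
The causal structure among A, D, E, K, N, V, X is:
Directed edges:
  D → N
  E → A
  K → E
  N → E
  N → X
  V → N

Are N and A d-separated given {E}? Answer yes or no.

Bayes-Ball from N | {E} reaches {D,K,V,X}.
A ∉ reach(N|{E}) ⇒ N ⊥ A | {E}.

Yes — N ⊥ A | {E}.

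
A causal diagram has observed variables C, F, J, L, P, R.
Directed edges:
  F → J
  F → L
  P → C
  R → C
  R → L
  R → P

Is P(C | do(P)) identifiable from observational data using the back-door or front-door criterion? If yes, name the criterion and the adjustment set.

desc(P)\{P}={C}; candidates ⊆ {F,J,L,R}.
size 0: {}; under {} P still reaches {C,L,R} ∋ C.
{R}: P⊥C given {R} in G with P→· removed — back-door holds.
P(C|do(P)) = Σ_{R} P(C|P,R)·P(R).

P(C|do(P)): backdoor, adjust for {R}.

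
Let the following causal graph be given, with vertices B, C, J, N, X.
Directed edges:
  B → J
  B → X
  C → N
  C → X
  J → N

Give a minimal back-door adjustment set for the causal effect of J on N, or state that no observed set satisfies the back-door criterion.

desc(J)\{J}={N}; candidates ⊆ {B,C,X}.
∅: J⊥N given ∅ in G with J→· removed — back-door holds.

J→N: minimal back-door set ∅.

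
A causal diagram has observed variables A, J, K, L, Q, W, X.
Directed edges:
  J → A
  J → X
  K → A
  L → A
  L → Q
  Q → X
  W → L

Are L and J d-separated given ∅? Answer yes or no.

Yes — L ⊥ J | ∅.

Bayes-Ball from L | ∅ reaches {A,Q,W,X}.
J ∉ reach(L|∅) ⇒ L ⊥ J | ∅.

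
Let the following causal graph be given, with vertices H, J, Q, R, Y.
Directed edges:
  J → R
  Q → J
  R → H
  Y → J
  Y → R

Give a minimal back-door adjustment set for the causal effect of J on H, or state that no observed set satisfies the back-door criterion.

J→H: minimal back-door set {Y}.

desc(J)\{J}={H,R}; candidates ⊆ {Q,Y}.
size 0: {}; under {} J still reaches {H,Q,R,Y} ∋ H.
{Y}: J⊥H given {Y} in G with J→· removed — back-door holds.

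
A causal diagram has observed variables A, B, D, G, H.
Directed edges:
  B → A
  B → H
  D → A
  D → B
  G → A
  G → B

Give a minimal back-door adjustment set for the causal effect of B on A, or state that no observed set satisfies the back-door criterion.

B→A: minimal back-door set {D, G}.

desc(B)\{B}={A,H}; candidates ⊆ {D,G}.
size 0: {}; under {} B still reaches {A,D,G} ∋ A.
size 1: {D}, {G}; under {D} B still reaches {A,G} ∋ A.
{D,G}: B⊥A given {D,G} in G with B→· removed — back-door holds.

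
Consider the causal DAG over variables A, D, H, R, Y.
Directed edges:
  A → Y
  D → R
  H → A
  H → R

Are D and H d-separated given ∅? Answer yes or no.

Bayes-Ball from D | ∅ reaches {R}.
H ∉ reach(D|∅) ⇒ D ⊥ H | ∅.

Yes — D ⊥ H | ∅.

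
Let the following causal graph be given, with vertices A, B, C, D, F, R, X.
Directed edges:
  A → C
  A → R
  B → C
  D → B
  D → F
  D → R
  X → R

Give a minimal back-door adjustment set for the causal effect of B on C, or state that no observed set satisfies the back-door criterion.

desc(B)\{B}={C}; candidates ⊆ {A,D,F,R,X}.
∅: B⊥C given ∅ in G with B→· removed — back-door holds.

B→C: minimal back-door set ∅.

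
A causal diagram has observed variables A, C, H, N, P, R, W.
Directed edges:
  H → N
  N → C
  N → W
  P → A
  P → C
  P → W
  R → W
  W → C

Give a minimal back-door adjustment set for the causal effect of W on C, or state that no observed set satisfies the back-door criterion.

W→C: minimal back-door set {N, P}.

desc(W)\{W}={C}; candidates ⊆ {A,H,N,P,R}.
size 0: {}; under {} W still reaches {A,C,H,N,P,R} ∋ C.
size 1: {A}, {H}, {N} …(+2); under {A} W still reaches {C,H,N,P,R} ∋ C.
{N,P}: W⊥C given {N,P} in G with W→· removed — back-door holds.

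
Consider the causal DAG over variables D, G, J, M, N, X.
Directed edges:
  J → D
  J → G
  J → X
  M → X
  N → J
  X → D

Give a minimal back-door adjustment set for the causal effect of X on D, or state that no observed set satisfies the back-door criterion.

desc(X)\{X}={D}; candidates ⊆ {G,J,M,N}.
size 0: {}; under {} X still reaches {D,G,J,M,N} ∋ D.
{J}: X⊥D given {J} in G with X→· removed — back-door holds.

X→D: minimal back-door set {J}.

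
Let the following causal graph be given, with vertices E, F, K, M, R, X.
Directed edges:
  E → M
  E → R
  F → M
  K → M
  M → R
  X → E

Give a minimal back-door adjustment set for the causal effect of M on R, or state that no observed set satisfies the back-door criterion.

desc(M)\{M}={R}; candidates ⊆ {E,F,K,X}.
size 0: {}; under {} M still reaches {E,F,K,R,X} ∋ R.
{E}: M⊥R given {E} in G with M→· removed — back-door holds.

M→R: minimal back-door set {E}.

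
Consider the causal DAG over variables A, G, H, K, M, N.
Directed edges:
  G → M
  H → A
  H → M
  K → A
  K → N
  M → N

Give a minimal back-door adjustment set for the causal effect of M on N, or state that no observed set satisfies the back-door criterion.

desc(M)\{M}={N}; candidates ⊆ {A,G,H,K}.
∅: M⊥N given ∅ in G with M→· removed — back-door holds.

M→N: minimal back-door set ∅.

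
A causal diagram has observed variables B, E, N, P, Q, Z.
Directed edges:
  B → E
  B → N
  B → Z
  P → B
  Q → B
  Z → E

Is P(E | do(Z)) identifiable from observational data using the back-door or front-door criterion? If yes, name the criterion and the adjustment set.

desc(Z)\{Z}={E}; candidates ⊆ {B,N,P,Q}.
size 0: {}; under {} Z still reaches {B,E,N,P,Q} ∋ E.
{B}: Z⊥E given {B} in G with Z→· removed — back-door holds.
P(E|do(Z)) = Σ_{B} P(E|Z,B)·P(B).

P(E|do(Z)): backdoor, adjust for {B}.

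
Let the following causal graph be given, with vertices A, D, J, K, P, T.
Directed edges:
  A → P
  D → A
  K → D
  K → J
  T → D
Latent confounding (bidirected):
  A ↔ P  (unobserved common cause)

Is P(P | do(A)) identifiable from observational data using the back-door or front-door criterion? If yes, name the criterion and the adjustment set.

P(P|do(A)): not identifiable (no BD/FD set).

desc(A)\{A}={P}; candidates ⊆ {D,J,K,T}.
A↔P: latent back-door arc(s) into A.
size 0: {}; under {} A still reaches {D,J,K,P,T} ∋ P.
size 1: {D}, {J}, {K} …(+1); under {D} A still reaches {P} ∋ P.
size 2: {D,J}, {D,K}, {D,T} …(+3); under {D,J} A still reaches {P} ∋ P.
A↔P cannot be blocked by any observed set — no back-door set.
No mediator lies on a directed A→…→P path.
Neither criterion identifies P(P|do(A)) in this graph.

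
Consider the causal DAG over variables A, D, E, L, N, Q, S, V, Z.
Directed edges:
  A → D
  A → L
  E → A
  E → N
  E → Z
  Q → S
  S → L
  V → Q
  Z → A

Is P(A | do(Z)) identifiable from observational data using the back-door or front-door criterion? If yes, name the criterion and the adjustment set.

P(A|do(Z)): backdoor, adjust for {E}.

desc(Z)\{Z}={A,D,L}; candidates ⊆ {E,N,Q,S,V}.
size 0: {}; under {} Z still reaches {A,D,E,L,N} ∋ A.
{E}: Z⊥A given {E} in G with Z→· removed — back-door holds.
P(A|do(Z)) = Σ_{E} P(A|Z,E)·P(E).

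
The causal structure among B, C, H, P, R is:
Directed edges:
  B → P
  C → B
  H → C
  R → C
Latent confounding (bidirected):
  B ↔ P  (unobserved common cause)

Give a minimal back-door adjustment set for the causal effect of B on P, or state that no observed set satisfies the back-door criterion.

B→P: no observed back-door set.

desc(B)\{B}={P}; candidates ⊆ {C,H,R}.
B↔P: latent back-door arc(s) into B.
size 0: {}; under {} B still reaches {C,H,P,R} ∋ P.
size 1: {C}, {H}, {R}; under {C} B still reaches {P} ∋ P.
size 2: {C,H}, {C,R}, {H,R}; under {C,H} B still reaches {P} ∋ P.
B↔P cannot be blocked by any observed set — no back-door set.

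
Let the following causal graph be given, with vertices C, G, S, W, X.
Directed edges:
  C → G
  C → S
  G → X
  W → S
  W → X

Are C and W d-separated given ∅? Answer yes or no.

Bayes-Ball from C | ∅ reaches {G,S,X}.
W ∉ reach(C|∅) ⇒ C ⊥ W | ∅.

Yes — C ⊥ W | ∅.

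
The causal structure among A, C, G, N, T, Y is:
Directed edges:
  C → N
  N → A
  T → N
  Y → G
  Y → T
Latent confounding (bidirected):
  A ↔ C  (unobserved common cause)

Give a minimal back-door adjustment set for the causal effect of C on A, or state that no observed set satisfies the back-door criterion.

C→A: no observed back-door set.

desc(C)\{C}={A,N}; candidates ⊆ {G,T,Y}.
C↔A: latent back-door arc(s) into C.
size 0: {}; under {} C still reaches {A} ∋ A.
size 1: {G}, {T}, {Y}; under {G} C still reaches {A} ∋ A.
size 2: {G,T}, {G,Y}, {T,Y}; under {G,T} C still reaches {A} ∋ A.
C↔A cannot be blocked by any observed set — no back-door set.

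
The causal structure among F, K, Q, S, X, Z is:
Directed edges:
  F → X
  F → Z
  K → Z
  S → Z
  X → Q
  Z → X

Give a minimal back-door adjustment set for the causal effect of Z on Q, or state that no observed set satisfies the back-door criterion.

desc(Z)\{Z}={Q,X}; candidates ⊆ {F,K,S}.
size 0: {}; under {} Z still reaches {F,K,Q,S,X} ∋ Q.
{F}: Z⊥Q given {F} in G with Z→· removed — back-door holds.

Z→Q: minimal back-door set {F}.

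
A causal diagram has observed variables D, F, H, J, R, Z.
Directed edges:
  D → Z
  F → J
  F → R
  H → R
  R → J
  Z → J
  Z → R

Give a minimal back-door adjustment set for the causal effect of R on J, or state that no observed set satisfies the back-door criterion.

desc(R)\{R}={J}; candidates ⊆ {D,F,H,Z}.
size 0: {}; under {} R still reaches {D,F,H,J,Z} ∋ J.
size 1: {D}, {F}, {H} …(+1); under {D} R still reaches {F,H,J,Z} ∋ J.
{F,Z}: R⊥J given {F,Z} in G with R→· removed — back-door holds.

R→J: minimal back-door set {F, Z}.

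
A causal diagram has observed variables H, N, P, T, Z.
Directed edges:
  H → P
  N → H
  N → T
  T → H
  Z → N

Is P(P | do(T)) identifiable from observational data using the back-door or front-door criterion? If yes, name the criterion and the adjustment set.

P(P|do(T)): backdoor, adjust for {N}.

desc(T)\{T}={H,P}; candidates ⊆ {N,Z}.
size 0: {}; under {} T still reaches {H,N,P,Z} ∋ P.
{N}: T⊥P given {N} in G with T→· removed — back-door holds.
P(P|do(T)) = Σ_{N} P(P|T,N)·P(N).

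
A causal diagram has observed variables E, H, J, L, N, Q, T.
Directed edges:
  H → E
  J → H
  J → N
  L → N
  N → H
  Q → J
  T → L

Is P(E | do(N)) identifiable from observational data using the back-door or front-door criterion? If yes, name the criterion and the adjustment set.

desc(N)\{N}={E,H}; candidates ⊆ {J,L,Q,T}.
size 0: {}; under {} N still reaches {E,H,J,L,Q,T} ∋ E.
{J}: N⊥E given {J} in G with N→· removed — back-door holds.
P(E|do(N)) = Σ_{J} P(E|N,J)·P(J).

P(E|do(N)): backdoor, adjust for {J}.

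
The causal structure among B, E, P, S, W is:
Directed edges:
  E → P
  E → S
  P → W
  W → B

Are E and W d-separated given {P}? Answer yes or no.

Bayes-Ball from E | {P} reaches {S}.
W ∉ reach(E|{P}) ⇒ E ⊥ W | {P}.

Yes — E ⊥ W | {P}.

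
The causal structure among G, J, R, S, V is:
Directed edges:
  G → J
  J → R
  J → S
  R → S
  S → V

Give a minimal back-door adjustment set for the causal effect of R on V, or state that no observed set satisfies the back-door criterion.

R→V: minimal back-door set {J}.

desc(R)\{R}={S,V}; candidates ⊆ {G,J}.
size 0: {}; under {} R still reaches {G,J,S,V} ∋ V.
{J}: R⊥V given {J} in G with R→· removed — back-door holds.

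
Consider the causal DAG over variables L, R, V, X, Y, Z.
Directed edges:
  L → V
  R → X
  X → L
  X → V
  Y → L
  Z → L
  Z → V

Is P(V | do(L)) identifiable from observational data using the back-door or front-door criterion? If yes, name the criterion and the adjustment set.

desc(L)\{L}={V}; candidates ⊆ {R,X,Y,Z}.
size 0: {}; under {} L still reaches {R,V,X,Y,Z} ∋ V.
size 1: {R}, {X}, {Y} …(+1); under {R} L still reaches {V,X,Y,Z} ∋ V.
{X,Z}: L⊥V given {X,Z} in G with L→· removed — back-door holds.
P(V|do(L)) = Σ_{X,Z} P(V|L,X,Z)·P(X,Z).

P(V|do(L)): backdoor, adjust for {X, Z}.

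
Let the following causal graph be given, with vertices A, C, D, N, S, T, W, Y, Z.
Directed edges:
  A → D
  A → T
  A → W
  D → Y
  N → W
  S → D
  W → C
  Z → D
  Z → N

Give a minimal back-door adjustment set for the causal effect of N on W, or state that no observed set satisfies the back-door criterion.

N→W: minimal back-door set ∅.

desc(N)\{N}={C,W}; candidates ⊆ {A,D,S,T,Y,Z}.
∅: N⊥W given ∅ in G with N→· removed — back-door holds.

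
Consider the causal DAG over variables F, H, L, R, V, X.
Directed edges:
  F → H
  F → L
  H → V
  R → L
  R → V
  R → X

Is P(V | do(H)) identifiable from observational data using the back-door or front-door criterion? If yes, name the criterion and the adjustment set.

desc(H)\{H}={V}; candidates ⊆ {F,L,R,X}.
∅: H⊥V given ∅ in G with H→· removed — back-door holds.
P(V|do(H)) = P(V|H) — no adjustment needed.

P(V|do(H)): backdoor, adjust for ∅.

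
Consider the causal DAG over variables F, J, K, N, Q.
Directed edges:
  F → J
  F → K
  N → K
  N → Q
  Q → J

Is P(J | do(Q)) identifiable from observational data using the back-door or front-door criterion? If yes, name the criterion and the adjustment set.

desc(Q)\{Q}={J}; candidates ⊆ {F,K,N}.
∅: Q⊥J given ∅ in G with Q→· removed — back-door holds.
P(J|do(Q)) = P(J|Q) — no adjustment needed.

P(J|do(Q)): backdoor, adjust for ∅.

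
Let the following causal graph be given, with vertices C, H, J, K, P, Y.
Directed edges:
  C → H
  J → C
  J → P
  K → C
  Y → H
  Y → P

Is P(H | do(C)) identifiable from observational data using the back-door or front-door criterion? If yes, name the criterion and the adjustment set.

desc(C)\{C}={H}; candidates ⊆ {J,K,P,Y}.
∅: C⊥H given ∅ in G with C→· removed — back-door holds.
P(H|do(C)) = P(H|C) — no adjustment needed.

P(H|do(C)): backdoor, adjust for ∅.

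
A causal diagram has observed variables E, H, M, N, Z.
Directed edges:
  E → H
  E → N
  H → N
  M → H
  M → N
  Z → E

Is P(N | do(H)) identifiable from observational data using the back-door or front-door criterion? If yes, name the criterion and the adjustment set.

P(N|do(H)): backdoor, adjust for {E, M}.

desc(H)\{H}={N}; candidates ⊆ {E,M,Z}.
size 0: {}; under {} H still reaches {E,M,N,Z} ∋ N.
size 1: {E}, {M}, {Z}; under {E} H still reaches {M,N} ∋ N.
{E,M}: H⊥N given {E,M} in G with H→· removed — back-door holds.
P(N|do(H)) = Σ_{E,M} P(N|H,E,M)·P(E,M).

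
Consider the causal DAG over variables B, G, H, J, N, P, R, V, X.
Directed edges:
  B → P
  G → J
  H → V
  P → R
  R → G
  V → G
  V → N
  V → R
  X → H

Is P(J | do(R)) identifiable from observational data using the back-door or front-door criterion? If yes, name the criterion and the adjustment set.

desc(R)\{R}={G,J}; candidates ⊆ {B,H,N,P,V,X}.
size 0: {}; under {} R still reaches {B,G,H,J,N,P,V,X} ∋ J.
{V}: R⊥J given {V} in G with R→· removed — back-door holds.
P(J|do(R)) = Σ_{V} P(J|R,V)·P(V).

P(J|do(R)): backdoor, adjust for {V}.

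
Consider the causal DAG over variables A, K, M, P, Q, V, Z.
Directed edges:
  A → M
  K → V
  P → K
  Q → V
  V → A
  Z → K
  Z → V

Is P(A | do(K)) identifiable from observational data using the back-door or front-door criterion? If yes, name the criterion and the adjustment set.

desc(K)\{K}={A,M,V}; candidates ⊆ {P,Q,Z}.
size 0: {}; under {} K still reaches {A,M,P,V,Z} ∋ A.
{Z}: K⊥A given {Z} in G with K→· removed — back-door holds.
P(A|do(K)) = Σ_{Z} P(A|K,Z)·P(Z).

P(A|do(K)): backdoor, adjust for {Z}.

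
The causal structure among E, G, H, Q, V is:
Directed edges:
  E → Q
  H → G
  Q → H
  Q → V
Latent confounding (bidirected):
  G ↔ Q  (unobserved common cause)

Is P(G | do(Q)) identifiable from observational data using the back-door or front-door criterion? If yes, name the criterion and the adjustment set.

desc(Q)\{Q}={G,H,V}; candidates ⊆ {E}.
Q↔G: latent back-door arc(s) into Q.
size 0: {}; under {} Q still reaches {E,G} ∋ G.
size 1: {E}; under {E} Q still reaches {G} ∋ G.
Q↔G cannot be blocked by any observed set — no back-door set.
{H}: (i) intercepts every directed Q→G path; (ii) no back-door Q→{H}; (iii) {Q} blocks every back-door {H}→G. Front-door holds.
P(G|do(Q)) = Σ_{H} P(H|Q) Σ_{Q'} P(G|H,Q')P(Q').

P(G|do(Q)): frontdoor, adjust for {H}.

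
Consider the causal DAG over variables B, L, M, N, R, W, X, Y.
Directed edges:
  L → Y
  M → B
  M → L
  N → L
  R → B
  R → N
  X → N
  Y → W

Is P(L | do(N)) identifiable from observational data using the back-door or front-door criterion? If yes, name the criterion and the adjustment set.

desc(N)\{N}={L,W,Y}; candidates ⊆ {B,M,R,X}.
∅: N⊥L given ∅ in G with N→· removed — back-door holds.
P(L|do(N)) = P(L|N) — no adjustment needed.

P(L|do(N)): backdoor, adjust for ∅.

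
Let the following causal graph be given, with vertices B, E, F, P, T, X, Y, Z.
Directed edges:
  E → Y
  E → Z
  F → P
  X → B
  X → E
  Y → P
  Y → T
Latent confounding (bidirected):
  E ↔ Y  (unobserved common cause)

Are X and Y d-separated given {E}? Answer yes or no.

Bayes-Ball from X | {E} reaches {B,P,T,Y}.
Y ∈ reach(X|{E}) ⇒ X ⊥̸ Y | {E}.

No — X and Y are d-connected given {E}.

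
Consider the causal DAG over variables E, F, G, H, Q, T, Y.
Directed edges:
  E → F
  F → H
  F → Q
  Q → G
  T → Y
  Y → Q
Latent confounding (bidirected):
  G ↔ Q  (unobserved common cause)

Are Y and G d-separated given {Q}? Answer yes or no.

No — Y and G are d-connected given {Q}.

Bayes-Ball from Y | {Q} reaches {E,F,G,H,T}.
G ∈ reach(Y|{Q}) ⇒ Y ⊥̸ G | {Q}.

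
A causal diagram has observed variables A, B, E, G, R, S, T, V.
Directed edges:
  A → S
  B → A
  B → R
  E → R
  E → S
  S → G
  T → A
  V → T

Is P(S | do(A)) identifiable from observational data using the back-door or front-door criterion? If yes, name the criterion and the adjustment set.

P(S|do(A)): backdoor, adjust for ∅.

desc(A)\{A}={G,S}; candidates ⊆ {B,E,R,T,V}.
∅: A⊥S given ∅ in G with A→· removed — back-door holds.
P(S|do(A)) = P(S|A) — no adjustment needed.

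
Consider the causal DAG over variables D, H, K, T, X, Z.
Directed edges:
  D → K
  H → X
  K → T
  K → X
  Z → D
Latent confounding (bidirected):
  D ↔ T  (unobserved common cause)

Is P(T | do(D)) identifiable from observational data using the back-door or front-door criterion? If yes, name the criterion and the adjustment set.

P(T|do(D)): frontdoor, adjust for {K}.

desc(D)\{D}={K,T,X}; candidates ⊆ {H,Z}.
D↔T: latent back-door arc(s) into D.
size 0: {}; under {} D still reaches {T,Z} ∋ T.
size 1: {H}, {Z}; under {H} D still reaches {T,Z} ∋ T.
size 2: {H,Z}; under {H,Z} D still reaches {T} ∋ T.
D↔T cannot be blocked by any observed set — no back-door set.
{K}: (i) intercepts every directed D→T path; (ii) no back-door D→{K}; (iii) {D} blocks every back-door {K}→T. Front-door holds.
P(T|do(D)) = Σ_{K} P(K|D) Σ_{D'} P(T|K,D')P(D').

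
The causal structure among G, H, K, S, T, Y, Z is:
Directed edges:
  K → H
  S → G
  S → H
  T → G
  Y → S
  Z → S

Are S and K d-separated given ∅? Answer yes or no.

Bayes-Ball from S | ∅ reaches {G,H,Y,Z}.
K ∉ reach(S|∅) ⇒ S ⊥ K | ∅.

Yes — S ⊥ K | ∅.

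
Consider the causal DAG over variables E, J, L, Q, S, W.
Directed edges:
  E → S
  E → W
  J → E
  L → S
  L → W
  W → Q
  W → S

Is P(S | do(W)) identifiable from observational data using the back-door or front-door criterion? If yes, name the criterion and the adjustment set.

desc(W)\{W}={Q,S}; candidates ⊆ {E,J,L}.
size 0: {}; under {} W still reaches {E,J,L,S} ∋ S.
size 1: {E}, {J}, {L}; under {E} W still reaches {L,S} ∋ S.
{E,L}: W⊥S given {E,L} in G with W→· removed — back-door holds.
P(S|do(W)) = Σ_{E,L} P(S|W,E,L)·P(E,L).

P(S|do(W)): backdoor, adjust for {E, L}.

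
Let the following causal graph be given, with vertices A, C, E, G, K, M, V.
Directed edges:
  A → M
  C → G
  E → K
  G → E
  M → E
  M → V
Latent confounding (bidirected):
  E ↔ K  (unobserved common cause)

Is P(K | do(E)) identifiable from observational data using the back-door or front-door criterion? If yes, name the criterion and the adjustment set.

P(K|do(E)): not identifiable (no BD/FD set).

desc(E)\{E}={K}; candidates ⊆ {A,C,G,M,V}.
E↔K: latent back-door arc(s) into E.
size 0: {}; under {} E still reaches {A,C,G,K,M,V} ∋ K.
size 1: {A}, {C}, {G} …(+2); under {A} E still reaches {C,G,K,M,V} ∋ K.
size 2: {A,C}, {A,G}, {A,M} …(+7); under {A,C} E still reaches {G,K,M,V} ∋ K.
E↔K cannot be blocked by any observed set — no back-door set.
No mediator lies on a directed E→…→K path.
Neither criterion identifies P(K|do(E)) in this graph.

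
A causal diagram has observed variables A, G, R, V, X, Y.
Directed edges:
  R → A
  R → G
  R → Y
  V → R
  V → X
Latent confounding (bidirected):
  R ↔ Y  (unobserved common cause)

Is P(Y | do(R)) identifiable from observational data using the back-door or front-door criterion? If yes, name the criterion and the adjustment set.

P(Y|do(R)): not identifiable (no BD/FD set).

desc(R)\{R}={A,G,Y}; candidates ⊆ {V,X}.
R↔Y: latent back-door arc(s) into R.
size 0: {}; under {} R still reaches {V,X,Y} ∋ Y.
size 1: {V}, {X}; under {V} R still reaches {Y} ∋ Y.
size 2: {V,X}; under {V,X} R still reaches {Y} ∋ Y.
R↔Y cannot be blocked by any observed set — no back-door set.
No mediator lies on a directed R→…→Y path.
Neither criterion identifies P(Y|do(R)) in this graph.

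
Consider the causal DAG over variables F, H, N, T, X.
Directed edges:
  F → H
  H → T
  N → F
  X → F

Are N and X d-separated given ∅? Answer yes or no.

Bayes-Ball from N | ∅ reaches {F,H,T}.
X ∉ reach(N|∅) ⇒ N ⊥ X | ∅.

Yes — N ⊥ X | ∅.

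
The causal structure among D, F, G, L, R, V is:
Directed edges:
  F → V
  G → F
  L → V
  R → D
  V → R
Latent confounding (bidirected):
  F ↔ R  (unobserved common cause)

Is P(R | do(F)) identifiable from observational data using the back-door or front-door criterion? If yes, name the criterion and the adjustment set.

P(R|do(F)): frontdoor, adjust for {V}.

desc(F)\{F}={D,R,V}; candidates ⊆ {G,L}.
F↔R: latent back-door arc(s) into F.
size 0: {}; under {} F still reaches {D,G,R} ∋ R.
size 1: {G}, {L}; under {G} F still reaches {D,R} ∋ R.
size 2: {G,L}; under {G,L} F still reaches {D,R} ∋ R.
F↔R cannot be blocked by any observed set — no back-door set.
{V}: (i) intercepts every directed F→R path; (ii) no back-door F→{V}; (iii) {F} blocks every back-door {V}→R. Front-door holds.
P(R|do(F)) = Σ_{V} P(V|F) Σ_{F'} P(R|V,F')P(F').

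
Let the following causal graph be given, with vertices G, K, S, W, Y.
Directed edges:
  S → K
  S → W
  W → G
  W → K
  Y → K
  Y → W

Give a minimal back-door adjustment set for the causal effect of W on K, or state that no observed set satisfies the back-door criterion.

desc(W)\{W}={G,K}; candidates ⊆ {S,Y}.
size 0: {}; under {} W still reaches {K,S,Y} ∋ K.
size 1: {S}, {Y}; under {S} W still reaches {K,Y} ∋ K.
{S,Y}: W⊥K given {S,Y} in G with W→· removed — back-door holds.

W→K: minimal back-door set {S, Y}.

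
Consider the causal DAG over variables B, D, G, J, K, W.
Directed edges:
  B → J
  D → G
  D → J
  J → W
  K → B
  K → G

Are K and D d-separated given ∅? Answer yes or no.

Yes — K ⊥ D | ∅.

Bayes-Ball from K | ∅ reaches {B,G,J,W}.
D ∉ reach(K|∅) ⇒ K ⊥ D | ∅.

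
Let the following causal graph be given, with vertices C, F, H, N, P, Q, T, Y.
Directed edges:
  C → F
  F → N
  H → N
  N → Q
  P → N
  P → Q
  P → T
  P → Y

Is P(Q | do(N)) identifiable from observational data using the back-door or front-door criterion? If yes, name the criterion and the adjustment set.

P(Q|do(N)): backdoor, adjust for {P}.

desc(N)\{N}={Q}; candidates ⊆ {C,F,H,P,T,Y}.
size 0: {}; under {} N still reaches {C,F,H,P,Q,T,Y} ∋ Q.
{P}: N⊥Q given {P} in G with N→· removed — back-door holds.
P(Q|do(N)) = Σ_{P} P(Q|N,P)·P(P).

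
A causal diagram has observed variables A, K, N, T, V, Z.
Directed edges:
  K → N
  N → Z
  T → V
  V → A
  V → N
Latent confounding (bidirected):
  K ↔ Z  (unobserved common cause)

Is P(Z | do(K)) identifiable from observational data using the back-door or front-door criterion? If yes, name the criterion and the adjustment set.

P(Z|do(K)): frontdoor, adjust for {N}.

desc(K)\{K}={N,Z}; candidates ⊆ {A,T,V}.
K↔Z: latent back-door arc(s) into K.
size 0: {}; under {} K still reaches {Z} ∋ Z.
size 1: {A}, {T}, {V}; under {A} K still reaches {Z} ∋ Z.
size 2: {A,T}, {A,V}, {T,V}; under {A,T} K still reaches {Z} ∋ Z.
K↔Z cannot be blocked by any observed set — no back-door set.
{N}: (i) intercepts every directed K→Z path; (ii) no back-door K→{N}; (iii) {K} blocks every back-door {N}→Z. Front-door holds.
P(Z|do(K)) = Σ_{N} P(N|K) Σ_{K'} P(Z|N,K')P(K').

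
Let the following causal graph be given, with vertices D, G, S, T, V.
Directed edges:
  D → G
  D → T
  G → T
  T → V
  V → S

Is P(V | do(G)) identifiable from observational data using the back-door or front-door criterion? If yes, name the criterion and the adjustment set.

desc(G)\{G}={S,T,V}; candidates ⊆ {D}.
size 0: {}; under {} G still reaches {D,S,T,V} ∋ V.
{D}: G⊥V given {D} in G with G→· removed — back-door holds.
P(V|do(G)) = Σ_{D} P(V|G,D)·P(D).

P(V|do(G)): backdoor, adjust for {D}.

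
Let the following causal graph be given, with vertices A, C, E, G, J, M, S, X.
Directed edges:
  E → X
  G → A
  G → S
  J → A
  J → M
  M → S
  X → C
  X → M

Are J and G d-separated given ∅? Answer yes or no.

Yes — J ⊥ G | ∅.

Bayes-Ball from J | ∅ reaches {A,M,S}.
G ∉ reach(J|∅) ⇒ J ⊥ G | ∅.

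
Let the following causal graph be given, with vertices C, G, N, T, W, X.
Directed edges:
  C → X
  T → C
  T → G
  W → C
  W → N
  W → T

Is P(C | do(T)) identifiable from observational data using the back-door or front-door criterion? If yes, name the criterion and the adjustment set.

desc(T)\{T}={C,G,X}; candidates ⊆ {N,W}.
size 0: {}; under {} T still reaches {C,N,W,X} ∋ C.
{W}: T⊥C given {W} in G with T→· removed — back-door holds.
P(C|do(T)) = Σ_{W} P(C|T,W)·P(W).

P(C|do(T)): backdoor, adjust for {W}.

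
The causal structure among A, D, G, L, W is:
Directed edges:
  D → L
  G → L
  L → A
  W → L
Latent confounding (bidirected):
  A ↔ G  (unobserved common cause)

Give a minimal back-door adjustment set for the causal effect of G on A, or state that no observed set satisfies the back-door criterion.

desc(G)\{G}={A,L}; candidates ⊆ {D,W}.
G↔A: latent back-door arc(s) into G.
size 0: {}; under {} G still reaches {A} ∋ A.
size 1: {D}, {W}; under {D} G still reaches {A} ∋ A.
size 2: {D,W}; under {D,W} G still reaches {A} ∋ A.
G↔A cannot be blocked by any observed set — no back-door set.

G→A: no observed back-door set.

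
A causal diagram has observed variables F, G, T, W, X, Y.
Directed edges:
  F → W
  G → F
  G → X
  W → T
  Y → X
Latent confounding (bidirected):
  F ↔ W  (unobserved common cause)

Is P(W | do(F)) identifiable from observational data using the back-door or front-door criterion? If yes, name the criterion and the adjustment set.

desc(F)\{F}={T,W}; candidates ⊆ {G,X,Y}.
F↔W: latent back-door arc(s) into F.
size 0: {}; under {} F still reaches {G,T,W,X} ∋ W.
size 1: {G}, {X}, {Y}; under {G} F still reaches {T,W} ∋ W.
size 2: {G,X}, {G,Y}, {X,Y}; under {G,X} F still reaches {T,W} ∋ W.
F↔W cannot be blocked by any observed set — no back-door set.
No mediator lies on a directed F→…→W path.
Neither criterion identifies P(W|do(F)) in this graph.

P(W|do(F)): not identifiable (no BD/FD set).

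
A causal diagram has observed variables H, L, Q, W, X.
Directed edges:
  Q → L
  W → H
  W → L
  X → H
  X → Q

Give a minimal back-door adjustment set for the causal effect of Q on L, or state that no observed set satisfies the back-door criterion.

Q→L: minimal back-door set ∅.

desc(Q)\{Q}={L}; candidates ⊆ {H,W,X}.
∅: Q⊥L given ∅ in G with Q→· removed — back-door holds.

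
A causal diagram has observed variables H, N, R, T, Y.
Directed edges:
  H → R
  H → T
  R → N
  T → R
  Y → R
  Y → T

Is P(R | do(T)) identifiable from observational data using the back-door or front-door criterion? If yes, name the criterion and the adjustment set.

P(R|do(T)): backdoor, adjust for {H, Y}.

desc(T)\{T}={N,R}; candidates ⊆ {H,Y}.
size 0: {}; under {} T still reaches {H,N,R,Y} ∋ R.
size 1: {H}, {Y}; under {H} T still reaches {N,R,Y} ∋ R.
{H,Y}: T⊥R given {H,Y} in G with T→· removed — back-door holds.
P(R|do(T)) = Σ_{H,Y} P(R|T,H,Y)·P(H,Y).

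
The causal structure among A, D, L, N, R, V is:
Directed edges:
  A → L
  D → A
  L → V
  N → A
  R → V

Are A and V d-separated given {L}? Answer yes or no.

Yes — A ⊥ V | {L}.

Bayes-Ball from A | {L} reaches {D,N}.
V ∉ reach(A|{L}) ⇒ A ⊥ V | {L}.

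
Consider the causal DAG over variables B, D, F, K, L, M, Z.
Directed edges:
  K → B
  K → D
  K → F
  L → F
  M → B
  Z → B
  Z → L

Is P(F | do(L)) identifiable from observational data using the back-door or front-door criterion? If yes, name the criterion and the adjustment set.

P(F|do(L)): backdoor, adjust for ∅.

desc(L)\{L}={F}; candidates ⊆ {B,D,K,M,Z}.
∅: L⊥F given ∅ in G with L→· removed — back-door holds.
P(F|do(L)) = P(F|L) — no adjustment needed.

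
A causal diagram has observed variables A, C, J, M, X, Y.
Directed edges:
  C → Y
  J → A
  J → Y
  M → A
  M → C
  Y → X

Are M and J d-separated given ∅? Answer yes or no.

Bayes-Ball from M | ∅ reaches {A,C,X,Y}.
J ∉ reach(M|∅) ⇒ M ⊥ J | ∅.

Yes — M ⊥ J | ∅.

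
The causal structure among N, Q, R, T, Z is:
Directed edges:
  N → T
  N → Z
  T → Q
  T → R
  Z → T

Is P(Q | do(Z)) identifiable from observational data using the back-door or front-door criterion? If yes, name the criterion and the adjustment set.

P(Q|do(Z)): backdoor, adjust for {N}.

desc(Z)\{Z}={Q,R,T}; candidates ⊆ {N}.
size 0: {}; under {} Z still reaches {N,Q,R,T} ∋ Q.
{N}: Z⊥Q given {N} in G with Z→· removed — back-door holds.
P(Q|do(Z)) = Σ_{N} P(Q|Z,N)·P(N).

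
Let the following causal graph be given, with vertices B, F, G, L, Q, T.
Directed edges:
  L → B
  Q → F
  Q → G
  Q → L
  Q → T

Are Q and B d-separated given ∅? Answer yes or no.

Bayes-Ball from Q | ∅ reaches {B,F,G,L,T}.
B ∈ reach(Q|∅) ⇒ Q ⊥̸ B | ∅.

No — Q and B are d-connected given ∅.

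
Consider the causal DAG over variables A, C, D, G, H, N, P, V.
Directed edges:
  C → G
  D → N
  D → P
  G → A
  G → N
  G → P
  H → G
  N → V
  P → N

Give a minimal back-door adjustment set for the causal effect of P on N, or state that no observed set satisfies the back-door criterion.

desc(P)\{P}={N,V}; candidates ⊆ {A,C,D,G,H}.
size 0: {}; under {} P still reaches {A,C,D,G,H,N,V} ∋ N.
size 1: {A}, {C}, {D} …(+2); under {A} P still reaches {C,D,G,H,N,V} ∋ N.
{D,G}: P⊥N given {D,G} in G with P→· removed — back-door holds.

P→N: minimal back-door set {D, G}.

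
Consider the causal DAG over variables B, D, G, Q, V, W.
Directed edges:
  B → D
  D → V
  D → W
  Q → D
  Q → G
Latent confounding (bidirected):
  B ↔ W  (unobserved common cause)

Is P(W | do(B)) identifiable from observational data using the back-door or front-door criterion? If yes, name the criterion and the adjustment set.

desc(B)\{B}={D,V,W}; candidates ⊆ {G,Q}.
B↔W: latent back-door arc(s) into B.
size 0: {}; under {} B still reaches {W} ∋ W.
size 1: {G}, {Q}; under {G} B still reaches {W} ∋ W.
size 2: {G,Q}; under {G,Q} B still reaches {W} ∋ W.
B↔W cannot be blocked by any observed set — no back-door set.
{D}: (i) intercepts every directed B→W path; (ii) no back-door B→{D}; (iii) {B} blocks every back-door {D}→W. Front-door holds.
P(W|do(B)) = Σ_{D} P(D|B) Σ_{B'} P(W|D,B')P(B').

P(W|do(B)): frontdoor, adjust for {D}.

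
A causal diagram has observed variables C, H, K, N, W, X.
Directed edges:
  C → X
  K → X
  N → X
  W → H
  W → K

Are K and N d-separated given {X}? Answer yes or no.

Bayes-Ball from K | {X} reaches {C,H,N,W}.
N ∈ reach(K|{X}) ⇒ K ⊥̸ N | {X}.

No — K and N are d-connected given {X}.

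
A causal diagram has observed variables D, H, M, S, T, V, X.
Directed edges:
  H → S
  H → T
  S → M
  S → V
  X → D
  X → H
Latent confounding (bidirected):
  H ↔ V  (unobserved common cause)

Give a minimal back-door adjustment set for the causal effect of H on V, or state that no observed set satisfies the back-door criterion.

H→V: no observed back-door set.

desc(H)\{H}={M,S,T,V}; candidates ⊆ {D,X}.
H↔V: latent back-door arc(s) into H.
size 0: {}; under {} H still reaches {D,V,X} ∋ V.
size 1: {D}, {X}; under {D} H still reaches {V,X} ∋ V.
size 2: {D,X}; under {D,X} H still reaches {V} ∋ V.
H↔V cannot be blocked by any observed set — no back-door set.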